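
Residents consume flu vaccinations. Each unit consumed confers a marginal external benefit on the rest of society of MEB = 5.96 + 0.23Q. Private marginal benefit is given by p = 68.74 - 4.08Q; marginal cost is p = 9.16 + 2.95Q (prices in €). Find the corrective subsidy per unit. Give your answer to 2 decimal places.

Social marginal benefit = demand + MEB = 74.70 - 3.85Q.
Set SMB = MC: 74.70 - 3.85Q = 9.16 + 2.95Q → Q* = 9.6382.
The Pigouvian subsidy equals MEB at Q*: 5.96 + 0.23×9.6382 = 8.1768.

subsidy = €8.18 per unit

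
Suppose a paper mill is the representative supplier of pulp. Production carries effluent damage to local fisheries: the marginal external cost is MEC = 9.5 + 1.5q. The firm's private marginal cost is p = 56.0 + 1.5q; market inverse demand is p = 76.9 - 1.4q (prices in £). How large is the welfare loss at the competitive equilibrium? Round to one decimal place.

DWL = £46.9

Market equilibrium (private): 56.0 + 1.5q = 76.9 - 1.4q → q_m = 7.2069.
Social marginal cost = private MC + MEC = 65.5 + 3.0q.
Set SMC = demand: 65.5 + 3.0q = 76.9 - 1.4q → q* = 2.5909.
The welfare-loss triangle has base |q_m − q*| and height MEC(q_m) (the vertical gap between SMC and demand is zero at q* and MEC at q_m).
DWL = ½ × 4.6160 × 20.3103 = 46.8762.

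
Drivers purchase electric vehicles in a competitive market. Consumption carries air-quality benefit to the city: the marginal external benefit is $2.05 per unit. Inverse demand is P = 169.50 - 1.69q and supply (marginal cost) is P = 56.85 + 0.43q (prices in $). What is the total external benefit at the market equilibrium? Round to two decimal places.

$108.93

Market equilibrium (private): 56.85 + 0.43q = 169.50 - 1.69q → q_m = 53.1368.
Total external benefit = MEB × q_m = 2.05 × 53.1368 = 108.9304.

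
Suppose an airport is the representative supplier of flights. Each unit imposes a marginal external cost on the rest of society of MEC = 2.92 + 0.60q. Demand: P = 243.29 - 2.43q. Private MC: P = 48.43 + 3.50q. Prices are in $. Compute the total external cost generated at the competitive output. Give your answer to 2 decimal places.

Market equilibrium (private): 48.43 + 3.50q = 243.29 - 2.43q → q_m = 32.8600.
Total external cost = ∫₀^{q_m} (2.92 + 0.60q) dq = 2.92×32.8600 + ½×0.60×32.8600² = 419.8851.

$419.89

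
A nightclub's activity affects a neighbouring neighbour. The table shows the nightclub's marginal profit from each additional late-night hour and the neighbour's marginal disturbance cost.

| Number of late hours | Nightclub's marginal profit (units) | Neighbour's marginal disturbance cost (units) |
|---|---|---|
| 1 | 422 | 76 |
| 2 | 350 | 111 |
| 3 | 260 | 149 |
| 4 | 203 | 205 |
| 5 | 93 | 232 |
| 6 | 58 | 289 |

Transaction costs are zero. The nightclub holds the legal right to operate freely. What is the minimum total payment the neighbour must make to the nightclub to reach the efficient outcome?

354

Left alone the nightclub would choose level 6 (marginal profit stays positive).
Efficient level: k* = 3 (marginal profit ≥ marginal disturbance cost through 3).
The neighbour must at least cover the nightclub's forgone profit from cutting 6→3: 203 + 93 + 58 = 354.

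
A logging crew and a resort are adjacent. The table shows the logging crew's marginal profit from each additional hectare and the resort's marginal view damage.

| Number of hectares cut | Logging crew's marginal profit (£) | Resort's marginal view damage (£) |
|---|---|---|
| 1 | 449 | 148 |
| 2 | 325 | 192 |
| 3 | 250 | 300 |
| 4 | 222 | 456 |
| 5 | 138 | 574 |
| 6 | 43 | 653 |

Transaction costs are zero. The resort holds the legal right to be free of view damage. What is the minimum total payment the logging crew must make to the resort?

£340

Efficient level: marginal profit ≥ marginal view damage through level 2, so k* = 2.
With the resort holding the right, the logging crew must at least compensate total damage at k*: 148 + 192 = 340.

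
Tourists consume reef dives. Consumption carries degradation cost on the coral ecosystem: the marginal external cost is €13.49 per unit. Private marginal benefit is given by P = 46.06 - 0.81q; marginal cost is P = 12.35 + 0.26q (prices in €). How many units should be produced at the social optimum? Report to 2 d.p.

q* = 18.90

Social marginal benefit = demand − MEC = 32.57 - 0.81q.
Set SMB = MC: 32.57 - 0.81q = 12.35 + 0.26q → q* = 18.8972.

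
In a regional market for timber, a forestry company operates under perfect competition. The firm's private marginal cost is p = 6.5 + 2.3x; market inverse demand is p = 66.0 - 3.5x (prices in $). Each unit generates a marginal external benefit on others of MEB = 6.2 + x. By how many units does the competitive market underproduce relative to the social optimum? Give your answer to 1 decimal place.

Market equilibrium (private): 6.5 + 2.3x = 66.0 - 3.5x → x_m = 10.2586.
Social marginal cost = private MC − MEB = 0.3 + 1.3x.
Set SMC = demand: 0.3 + 1.3x = 66.0 - 3.5x → x* = 13.6875.
Gap = |10.2586 − 13.6875| = 3.4289.

3.4 units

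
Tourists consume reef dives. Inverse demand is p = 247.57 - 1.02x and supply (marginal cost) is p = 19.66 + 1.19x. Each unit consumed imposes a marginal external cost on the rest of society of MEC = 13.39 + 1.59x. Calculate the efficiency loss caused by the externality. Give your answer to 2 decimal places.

Market equilibrium (private): 19.66 + 1.19x = 247.57 - 1.02x → x_m = 103.1267.
Social marginal benefit = demand − MEC = 234.18 - 2.61x.
Set SMB = MC: 234.18 - 2.61x = 19.66 + 1.19x → x* = 56.4526.
Between x* and x_m the wedge MC − SMB runs linearly from 0 to MEC(x_m), so the loss is a triangle.
DWL = ½ × 46.6741 × 177.3614 = 4139.0919.

DWL = 4139.09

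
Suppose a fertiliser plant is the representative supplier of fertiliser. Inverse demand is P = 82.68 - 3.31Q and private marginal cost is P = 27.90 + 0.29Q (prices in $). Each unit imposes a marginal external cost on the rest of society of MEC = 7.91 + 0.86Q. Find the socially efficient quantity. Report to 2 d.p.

Q* = 10.51

Social marginal cost = private MC + MEC = 35.81 + 1.15Q.
Set SMC = demand: 35.81 + 1.15Q = 82.68 - 3.31Q → Q* = 10.5090.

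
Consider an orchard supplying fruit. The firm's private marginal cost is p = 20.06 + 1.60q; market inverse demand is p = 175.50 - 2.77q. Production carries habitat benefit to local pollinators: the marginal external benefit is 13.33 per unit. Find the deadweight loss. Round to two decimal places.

DWL = 20.33

Market equilibrium (private): 20.06 + 1.60q = 175.50 - 2.77q → q_m = 35.5698.
Social marginal cost = private MC − MEB = 6.73 + 1.60q.
Set SMC = demand: 6.73 + 1.60q = 175.50 - 2.77q → q* = 38.6201.
The loss is the area between SMC and demand from q* to q_m; with linear curves that's a triangle of height MEB(q_m).
DWL = ½ × 3.0503 × 13.3300 = 20.3302.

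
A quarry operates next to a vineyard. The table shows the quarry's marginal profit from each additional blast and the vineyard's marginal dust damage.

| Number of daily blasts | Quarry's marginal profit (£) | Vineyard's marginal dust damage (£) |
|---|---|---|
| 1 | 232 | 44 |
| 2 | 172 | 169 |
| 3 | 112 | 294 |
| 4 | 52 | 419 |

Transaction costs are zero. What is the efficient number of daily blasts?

2

Bargaining reaches the level where marginal profit last exceeds marginal dust damage.
That holds through level 2 (172 ≥ 169) but not at 3 (112 < 294).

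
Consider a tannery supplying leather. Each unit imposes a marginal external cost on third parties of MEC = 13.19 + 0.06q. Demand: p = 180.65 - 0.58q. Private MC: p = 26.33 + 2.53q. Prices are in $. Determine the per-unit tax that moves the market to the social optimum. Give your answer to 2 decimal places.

tax = $15.86 per unit

Social marginal cost = private MC + MEC = 39.52 + 2.59q.
Set SMC = demand: 39.52 + 2.59q = 180.65 - 0.58q → q* = 44.5205.
The Pigouvian tax equals MEC at q*: 13.19 + 0.06×44.5205 = 15.8612.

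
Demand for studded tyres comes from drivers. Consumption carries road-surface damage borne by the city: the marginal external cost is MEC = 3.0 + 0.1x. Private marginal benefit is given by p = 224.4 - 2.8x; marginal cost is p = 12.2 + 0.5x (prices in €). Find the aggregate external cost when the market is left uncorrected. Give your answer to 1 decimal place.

Market equilibrium (private): 12.2 + 0.5x = 224.4 - 2.8x → x_m = 64.3030.
Total external cost = ∫₀^{x_m} (3.0 + 0.1x) dx = 3.0×64.3030 + ½×0.1×64.3030² = 399.6528.

€399.7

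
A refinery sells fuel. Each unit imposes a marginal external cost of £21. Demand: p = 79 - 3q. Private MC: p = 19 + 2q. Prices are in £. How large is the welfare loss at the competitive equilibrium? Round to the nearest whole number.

DWL = £44

Market equilibrium (private): 19 + 2q = 79 - 3q → q_m = 12.0000.
Social marginal cost = private MC + MEC = 40 + 2q.
Set SMC = demand: 40 + 2q = 79 - 3q → q* = 7.8000.
Height of the DWL triangle at q_m is SMC(q_m) − demand(q_m) = MEC(q_m) = 21.0000.
DWL = ½ × 4.2000 × 21.0000 = 44.1000.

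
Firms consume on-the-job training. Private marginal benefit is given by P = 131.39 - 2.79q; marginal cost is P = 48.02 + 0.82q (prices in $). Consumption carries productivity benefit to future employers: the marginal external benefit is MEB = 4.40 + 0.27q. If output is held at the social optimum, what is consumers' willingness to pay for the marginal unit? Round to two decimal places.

Social marginal benefit = demand + MEB = 135.79 - 2.52q.
Set SMB = MC: 135.79 - 2.52q = 48.02 + 0.82q → q* = 26.2784.
Consumer price on the demand curve at q*: 131.39 − 2.79×26.2784 = 58.0733.

P = $58.07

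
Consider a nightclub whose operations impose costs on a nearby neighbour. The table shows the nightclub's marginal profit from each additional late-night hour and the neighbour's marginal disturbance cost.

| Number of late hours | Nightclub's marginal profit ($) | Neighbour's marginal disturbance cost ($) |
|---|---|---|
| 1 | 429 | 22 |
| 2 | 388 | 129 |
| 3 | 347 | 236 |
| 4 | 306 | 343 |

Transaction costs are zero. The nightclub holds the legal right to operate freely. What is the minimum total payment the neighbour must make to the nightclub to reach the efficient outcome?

$306

Left alone the nightclub would choose level 4 (marginal profit stays positive).
Efficient level: k* = 3 (marginal profit ≥ marginal disturbance cost through 3).
The neighbour must at least cover the nightclub's forgone profit from cutting 4→3: 306 = 306.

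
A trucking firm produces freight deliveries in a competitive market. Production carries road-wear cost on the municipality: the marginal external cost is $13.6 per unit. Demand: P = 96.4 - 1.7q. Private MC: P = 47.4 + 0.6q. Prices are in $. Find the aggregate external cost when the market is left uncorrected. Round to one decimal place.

Market equilibrium (private): 47.4 + 0.6q = 96.4 - 1.7q → q_m = 21.3043.
Total external cost = MEC × q_m = 13.6 × 21.3043 = 289.7385.

$289.7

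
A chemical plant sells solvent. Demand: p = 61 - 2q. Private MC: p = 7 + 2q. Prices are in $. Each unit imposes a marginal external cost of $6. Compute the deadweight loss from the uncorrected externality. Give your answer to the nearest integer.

Market equilibrium (private): 7 + 2q = 61 - 2q → q_m = 13.5000.
Social marginal cost = private MC + MEC = 13 + 2q.
Set SMC = demand: 13 + 2q = 61 - 2q → q* = 12.0000.
Height of the DWL triangle at q_m is SMC(q_m) − demand(q_m) = MEC(q_m) = 6.0000.
DWL = ½ × 1.5000 × 6.0000 = 4.5000.

DWL = $5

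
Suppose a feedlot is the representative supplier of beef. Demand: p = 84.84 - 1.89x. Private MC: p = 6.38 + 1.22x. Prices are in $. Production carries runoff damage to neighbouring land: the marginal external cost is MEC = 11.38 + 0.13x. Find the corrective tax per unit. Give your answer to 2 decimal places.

tax = $14.07 per unit

Social marginal cost = private MC + MEC = 17.76 + 1.35x.
Set SMC = demand: 17.76 + 1.35x = 84.84 - 1.89x → x* = 20.7037.
The Pigouvian tax equals MEC at x*: 11.38 + 0.13×20.7037 = 14.0715.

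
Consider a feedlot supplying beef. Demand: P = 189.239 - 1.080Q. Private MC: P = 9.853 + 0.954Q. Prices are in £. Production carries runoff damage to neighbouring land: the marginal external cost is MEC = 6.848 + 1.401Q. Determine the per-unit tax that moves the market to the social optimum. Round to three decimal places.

Social marginal cost = private MC + MEC = 16.701 + 2.355Q.
Set SMC = demand: 16.701 + 2.355Q = 189.239 - 1.080Q → Q* = 50.2294.
The Pigouvian tax equals MEC at Q*: 6.848 + 1.401×50.2294 = 77.2194.

tax = £77.219 per unit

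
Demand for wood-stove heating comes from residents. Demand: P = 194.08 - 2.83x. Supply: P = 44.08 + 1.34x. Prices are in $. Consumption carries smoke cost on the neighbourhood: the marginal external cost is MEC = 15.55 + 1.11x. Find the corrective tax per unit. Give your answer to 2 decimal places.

tax = $43.82 per unit

Social marginal benefit = demand − MEC = 178.53 - 3.94x.
Set SMB = MC: 178.53 - 3.94x = 44.08 + 1.34x → x* = 25.4640.
The Pigouvian tax equals MEC at x*: 15.55 + 1.11×25.4640 = 43.8150.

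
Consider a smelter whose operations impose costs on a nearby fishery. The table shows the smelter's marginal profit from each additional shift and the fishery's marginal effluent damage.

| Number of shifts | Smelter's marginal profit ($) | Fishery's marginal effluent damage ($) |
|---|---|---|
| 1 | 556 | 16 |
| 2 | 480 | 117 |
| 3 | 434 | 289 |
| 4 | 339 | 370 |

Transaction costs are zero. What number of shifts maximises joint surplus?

Bargaining reaches the level where marginal profit last exceeds marginal effluent damage.
That holds through level 3 (434 ≥ 289) but not at 4 (339 < 370).

3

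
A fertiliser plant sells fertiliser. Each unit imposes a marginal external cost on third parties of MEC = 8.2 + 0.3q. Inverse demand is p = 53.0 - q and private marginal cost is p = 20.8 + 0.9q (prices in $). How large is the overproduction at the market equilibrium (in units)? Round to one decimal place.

6.0 units

Market equilibrium (private): 20.8 + 0.9q = 53.0 - q → q_m = 16.9474.
Social marginal cost = private MC + MEC = 29.0 + 1.2q.
Set SMC = demand: 29.0 + 1.2q = 53.0 - q → q* = 10.9091.
Gap = |16.9474 − 10.9091| = 6.0383.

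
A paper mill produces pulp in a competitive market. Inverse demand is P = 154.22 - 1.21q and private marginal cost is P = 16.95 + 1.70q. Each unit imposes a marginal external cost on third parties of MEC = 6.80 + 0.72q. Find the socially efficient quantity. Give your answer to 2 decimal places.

q* = 35.94

Social marginal cost = private MC + MEC = 23.75 + 2.42q.
Set SMC = demand: 23.75 + 2.42q = 154.22 - 1.21q → q* = 35.9421.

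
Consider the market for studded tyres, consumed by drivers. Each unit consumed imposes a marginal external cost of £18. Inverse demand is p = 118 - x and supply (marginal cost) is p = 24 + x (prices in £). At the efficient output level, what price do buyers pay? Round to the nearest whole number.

Social marginal benefit = demand − MEC = 100 - x.
Set SMB = MC: 100 - x = 24 + x → x* = 38.0000.
Consumer price on the demand curve at x*: 118 − 1×38.0000 = 80.0000.

P = £80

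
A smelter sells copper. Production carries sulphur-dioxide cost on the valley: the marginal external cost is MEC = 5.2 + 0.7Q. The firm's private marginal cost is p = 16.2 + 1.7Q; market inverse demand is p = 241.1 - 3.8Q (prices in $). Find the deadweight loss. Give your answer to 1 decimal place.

Market equilibrium (private): 16.2 + 1.7Q = 241.1 - 3.8Q → Q_m = 40.8909.
Social marginal cost = private MC + MEC = 21.4 + 2.4Q.
Set SMC = demand: 21.4 + 2.4Q = 241.1 - 3.8Q → Q* = 35.4355.
Between Q* and Q_m the wedge SMC − demand runs linearly from 0 to MEC(Q_m), so the loss is a triangle.
DWL = ½ × 5.4554 × 33.8236 = 92.2606.

DWL = $92.3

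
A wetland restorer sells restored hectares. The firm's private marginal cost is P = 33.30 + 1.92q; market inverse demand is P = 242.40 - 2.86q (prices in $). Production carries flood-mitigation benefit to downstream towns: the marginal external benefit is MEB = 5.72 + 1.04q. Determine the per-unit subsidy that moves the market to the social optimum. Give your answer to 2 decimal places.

Social marginal cost = private MC − MEB = 27.58 + 0.88q.
Set SMC = demand: 27.58 + 0.88q = 242.40 - 2.86q → q* = 57.4385.
The Pigouvian subsidy equals MEB at q*: 5.72 + 1.04×57.4385 = 65.4560.

subsidy = $65.46 per unit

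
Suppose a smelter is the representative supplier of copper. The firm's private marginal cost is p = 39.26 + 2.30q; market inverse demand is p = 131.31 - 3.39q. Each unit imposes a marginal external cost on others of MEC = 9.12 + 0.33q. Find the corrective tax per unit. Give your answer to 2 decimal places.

Social marginal cost = private MC + MEC = 48.38 + 2.63q.
Set SMC = demand: 48.38 + 2.63q = 131.31 - 3.39q → q* = 13.7757.
The Pigouvian tax equals MEC at q*: 9.12 + 0.33×13.7757 = 13.6660.

tax = 13.67 per unit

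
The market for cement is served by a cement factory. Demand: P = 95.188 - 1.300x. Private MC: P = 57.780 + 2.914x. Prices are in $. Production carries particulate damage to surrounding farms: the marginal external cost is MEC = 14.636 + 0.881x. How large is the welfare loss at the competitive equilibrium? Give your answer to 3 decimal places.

Market equilibrium (private): 57.780 + 2.914x = 95.188 - 1.300x → x_m = 8.8771.
Social marginal cost = private MC + MEC = 72.416 + 3.795x.
Set SMC = demand: 72.416 + 3.795x = 95.188 - 1.300x → x* = 4.4695.
The loss is the area between SMC and demand from x* to x_m; with linear curves that's a triangle of height MEC(x_m).
DWL = ½ × 4.4076 × 22.4567 = 49.4901.

DWL = $49.490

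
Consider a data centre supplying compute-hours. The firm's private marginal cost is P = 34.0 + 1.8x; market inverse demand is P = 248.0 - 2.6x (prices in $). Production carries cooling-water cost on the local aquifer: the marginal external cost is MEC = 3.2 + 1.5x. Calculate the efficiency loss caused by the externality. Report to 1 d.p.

Market equilibrium (private): 34.0 + 1.8x = 248.0 - 2.6x → x_m = 48.6364.
Social marginal cost = private MC + MEC = 37.2 + 3.3x.
Set SMC = demand: 37.2 + 3.3x = 248.0 - 2.6x → x* = 35.7288.
The welfare-loss triangle has base |x_m − x*| and height MEC(x_m) (the vertical gap between SMC and demand is zero at x* and MEC at x_m).
DWL = ½ × 12.9076 × 76.1545 = 491.4859.

DWL = $491.5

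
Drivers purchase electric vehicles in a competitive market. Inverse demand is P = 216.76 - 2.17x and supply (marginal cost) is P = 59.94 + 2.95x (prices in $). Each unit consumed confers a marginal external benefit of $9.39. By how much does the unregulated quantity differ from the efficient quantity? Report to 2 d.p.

Market equilibrium (private): 59.94 + 2.95x = 216.76 - 2.17x → x_m = 30.6289.
Social marginal benefit = demand + MEB = 226.15 - 2.17x.
Set SMB = MC: 226.15 - 2.17x = 59.94 + 2.95x → x* = 32.4629.
Gap = |30.6289 − 32.4629| = 1.8340.

1.83 units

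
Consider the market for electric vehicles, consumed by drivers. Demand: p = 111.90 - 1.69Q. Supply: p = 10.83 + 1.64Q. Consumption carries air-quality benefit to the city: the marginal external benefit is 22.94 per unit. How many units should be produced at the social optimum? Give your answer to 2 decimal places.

Social marginal benefit = demand + MEB = 134.84 - 1.69Q.
Set SMB = MC: 134.84 - 1.69Q = 10.83 + 1.64Q → Q* = 37.2402.

Q* = 37.24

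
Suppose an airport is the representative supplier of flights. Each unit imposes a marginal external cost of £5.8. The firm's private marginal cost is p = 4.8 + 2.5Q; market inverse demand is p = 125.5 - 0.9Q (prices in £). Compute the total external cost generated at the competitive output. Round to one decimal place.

Market equilibrium (private): 4.8 + 2.5Q = 125.5 - 0.9Q → Q_m = 35.5000.
Total external cost = MEC × Q_m = 5.8 × 35.5000 = 205.9000.

£205.9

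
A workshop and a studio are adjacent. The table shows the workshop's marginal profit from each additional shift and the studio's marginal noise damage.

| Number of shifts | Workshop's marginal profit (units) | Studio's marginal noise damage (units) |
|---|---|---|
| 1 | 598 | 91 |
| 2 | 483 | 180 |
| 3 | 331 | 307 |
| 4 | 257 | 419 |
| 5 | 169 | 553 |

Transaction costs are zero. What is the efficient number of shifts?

Bargaining reaches the level where marginal profit last exceeds marginal noise damage.
That holds through level 3 (331 ≥ 307) but not at 4 (257 < 419).

3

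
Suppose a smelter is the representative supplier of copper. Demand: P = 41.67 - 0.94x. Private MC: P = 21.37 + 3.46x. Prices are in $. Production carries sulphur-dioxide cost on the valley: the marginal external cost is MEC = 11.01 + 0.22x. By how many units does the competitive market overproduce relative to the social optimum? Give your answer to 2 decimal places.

2.60 units

Market equilibrium (private): 21.37 + 3.46x = 41.67 - 0.94x → x_m = 4.6136.
Social marginal cost = private MC + MEC = 32.38 + 3.68x.
Set SMC = demand: 32.38 + 3.68x = 41.67 - 0.94x → x* = 2.0108.
Gap = |4.6136 − 2.0108| = 2.6028.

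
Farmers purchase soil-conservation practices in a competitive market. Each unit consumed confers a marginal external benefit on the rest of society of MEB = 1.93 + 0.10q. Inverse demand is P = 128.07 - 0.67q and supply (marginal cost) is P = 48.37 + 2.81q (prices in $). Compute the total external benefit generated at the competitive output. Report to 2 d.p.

$70.43

Market equilibrium (private): 48.37 + 2.81q = 128.07 - 0.67q → q_m = 22.9023.
Total external benefit = ∫₀^{q_m} (1.93 + 0.10q) dq = 1.93×22.9023 + ½×0.10×22.9023² = 70.4272.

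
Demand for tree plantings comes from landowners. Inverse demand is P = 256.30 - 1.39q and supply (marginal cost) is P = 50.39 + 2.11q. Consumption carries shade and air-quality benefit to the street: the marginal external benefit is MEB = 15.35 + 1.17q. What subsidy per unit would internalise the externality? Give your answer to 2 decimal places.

Social marginal benefit = demand + MEB = 271.65 - 0.22q.
Set SMB = MC: 271.65 - 0.22q = 50.39 + 2.11q → q* = 94.9614.
The Pigouvian subsidy equals MEB at q*: 15.35 + 1.17×94.9614 = 126.4548.

subsidy = 126.45 per unit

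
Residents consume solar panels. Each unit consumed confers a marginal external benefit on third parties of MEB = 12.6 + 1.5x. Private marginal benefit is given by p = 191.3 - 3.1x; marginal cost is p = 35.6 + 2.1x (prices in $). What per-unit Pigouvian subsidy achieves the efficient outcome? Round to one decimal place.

Social marginal benefit = demand + MEB = 203.9 - 1.6x.
Set SMB = MC: 203.9 - 1.6x = 35.6 + 2.1x → x* = 45.4865.
The Pigouvian subsidy equals MEB at x*: 12.6 + 1.5×45.4865 = 80.8298.

subsidy = $80.8 per unit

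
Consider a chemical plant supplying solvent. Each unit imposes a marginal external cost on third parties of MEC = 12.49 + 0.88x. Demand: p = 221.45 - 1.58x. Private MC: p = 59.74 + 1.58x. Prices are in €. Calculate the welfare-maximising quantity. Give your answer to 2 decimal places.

x* = 36.94

Social marginal cost = private MC + MEC = 72.23 + 2.46x.
Set SMC = demand: 72.23 + 2.46x = 221.45 - 1.58x → x* = 36.9356.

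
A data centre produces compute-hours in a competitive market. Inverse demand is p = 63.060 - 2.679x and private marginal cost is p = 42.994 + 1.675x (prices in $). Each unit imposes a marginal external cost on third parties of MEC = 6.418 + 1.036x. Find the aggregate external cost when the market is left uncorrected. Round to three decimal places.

Market equilibrium (private): 42.994 + 1.675x = 63.060 - 2.679x → x_m = 4.6086.
Total external cost = ∫₀^{x_m} (6.418 + 1.036x) dx = 6.418×4.6086 + ½×1.036×4.6086² = 40.5799.

$40.580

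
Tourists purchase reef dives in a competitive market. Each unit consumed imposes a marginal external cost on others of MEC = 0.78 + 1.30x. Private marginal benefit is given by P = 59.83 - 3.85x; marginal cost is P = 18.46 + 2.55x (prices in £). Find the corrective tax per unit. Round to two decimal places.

Social marginal benefit = demand − MEC = 59.05 - 5.15x.
Set SMB = MC: 59.05 - 5.15x = 18.46 + 2.55x → x* = 5.2714.
The Pigouvian tax equals MEC at x*: 0.78 + 1.30×5.2714 = 7.6328.

tax = £7.63 per unit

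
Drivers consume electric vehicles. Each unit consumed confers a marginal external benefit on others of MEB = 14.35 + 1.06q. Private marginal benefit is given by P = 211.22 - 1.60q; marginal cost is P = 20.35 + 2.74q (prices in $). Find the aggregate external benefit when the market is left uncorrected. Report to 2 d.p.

Market equilibrium (private): 20.35 + 2.74q = 211.22 - 1.60q → q_m = 43.9793.
Total external benefit = ∫₀^{q_m} (14.35 + 1.06q) dq = 14.35×43.9793 + ½×1.06×43.9793² = 1656.2177.

$1656.22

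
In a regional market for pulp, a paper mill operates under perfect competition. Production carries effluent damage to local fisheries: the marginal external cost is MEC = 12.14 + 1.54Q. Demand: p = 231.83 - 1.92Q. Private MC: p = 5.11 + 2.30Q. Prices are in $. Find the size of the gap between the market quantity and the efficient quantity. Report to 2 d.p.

Market equilibrium (private): 5.11 + 2.30Q = 231.83 - 1.92Q → Q_m = 53.7251.
Social marginal cost = private MC + MEC = 17.25 + 3.84Q.
Set SMC = demand: 17.25 + 3.84Q = 231.83 - 1.92Q → Q* = 37.2535.
Gap = |53.7251 − 37.2535| = 16.4716.

16.47 units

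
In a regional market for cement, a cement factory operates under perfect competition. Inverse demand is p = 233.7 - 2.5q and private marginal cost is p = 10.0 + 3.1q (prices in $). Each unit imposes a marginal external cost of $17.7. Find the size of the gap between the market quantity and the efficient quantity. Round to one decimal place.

3.2 units

Market equilibrium (private): 10.0 + 3.1q = 233.7 - 2.5q → q_m = 39.9464.
Social marginal cost = private MC + MEC = 27.7 + 3.1q.
Set SMC = demand: 27.7 + 3.1q = 233.7 - 2.5q → q* = 36.7857.
Gap = |39.9464 − 36.7857| = 3.1607.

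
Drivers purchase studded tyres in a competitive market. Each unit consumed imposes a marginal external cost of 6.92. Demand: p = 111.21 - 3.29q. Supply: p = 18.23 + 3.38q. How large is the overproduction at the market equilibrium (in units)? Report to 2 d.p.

Market equilibrium (private): 18.23 + 3.38q = 111.21 - 3.29q → q_m = 13.9400.
Social marginal benefit = demand − MEC = 104.29 - 3.29q.
Set SMB = MC: 104.29 - 3.29q = 18.23 + 3.38q → q* = 12.9025.
Gap = |13.9400 − 12.9025| = 1.0375.

1.04 units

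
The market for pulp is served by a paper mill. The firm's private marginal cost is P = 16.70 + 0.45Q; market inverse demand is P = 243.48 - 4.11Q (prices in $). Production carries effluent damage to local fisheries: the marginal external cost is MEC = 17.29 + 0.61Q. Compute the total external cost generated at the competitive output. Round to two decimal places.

Market equilibrium (private): 16.70 + 0.45Q = 243.48 - 4.11Q → Q_m = 49.7325.
Total external cost = ∫₀^{Q_m} (17.29 + 0.61Q) dQ = 17.29×49.7325 + ½×0.61×49.7325² = 1614.2380.

$1614.24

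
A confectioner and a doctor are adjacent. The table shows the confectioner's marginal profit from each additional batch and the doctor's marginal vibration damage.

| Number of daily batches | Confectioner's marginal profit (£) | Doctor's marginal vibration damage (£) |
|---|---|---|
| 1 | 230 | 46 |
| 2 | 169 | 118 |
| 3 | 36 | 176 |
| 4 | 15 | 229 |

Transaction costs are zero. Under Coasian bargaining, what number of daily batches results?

Bargaining reaches the level where marginal profit last exceeds marginal vibration damage.
That holds through level 2 (169 ≥ 118) but not at 3 (36 < 176).

2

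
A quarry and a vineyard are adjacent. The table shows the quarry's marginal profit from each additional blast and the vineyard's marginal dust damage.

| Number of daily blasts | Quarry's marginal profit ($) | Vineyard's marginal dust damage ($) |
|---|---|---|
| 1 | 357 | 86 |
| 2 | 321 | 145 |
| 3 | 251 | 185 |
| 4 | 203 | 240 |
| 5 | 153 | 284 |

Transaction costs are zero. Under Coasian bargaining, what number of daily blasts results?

3

Bargaining reaches the level where marginal profit last exceeds marginal dust damage.
That holds through level 3 (251 ≥ 185) but not at 4 (203 < 240).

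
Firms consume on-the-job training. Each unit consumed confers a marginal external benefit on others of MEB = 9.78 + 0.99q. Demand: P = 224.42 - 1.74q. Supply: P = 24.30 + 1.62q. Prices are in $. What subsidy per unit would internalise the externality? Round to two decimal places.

Social marginal benefit = demand + MEB = 234.20 - 0.75q.
Set SMB = MC: 234.20 - 0.75q = 24.30 + 1.62q → q* = 88.5654.
The Pigouvian subsidy equals MEB at q*: 9.78 + 0.99×88.5654 = 97.4597.

subsidy = $97.46 per unit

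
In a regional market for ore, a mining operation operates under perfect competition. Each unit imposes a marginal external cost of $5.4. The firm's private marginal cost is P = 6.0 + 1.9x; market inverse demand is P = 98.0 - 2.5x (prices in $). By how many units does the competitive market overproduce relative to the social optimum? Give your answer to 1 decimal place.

Market equilibrium (private): 6.0 + 1.9x = 98.0 - 2.5x → x_m = 20.9091.
Social marginal cost = private MC + MEC = 11.4 + 1.9x.
Set SMC = demand: 11.4 + 1.9x = 98.0 - 2.5x → x* = 19.6818.
Gap = |20.9091 − 19.6818| = 1.2273.

1.2 units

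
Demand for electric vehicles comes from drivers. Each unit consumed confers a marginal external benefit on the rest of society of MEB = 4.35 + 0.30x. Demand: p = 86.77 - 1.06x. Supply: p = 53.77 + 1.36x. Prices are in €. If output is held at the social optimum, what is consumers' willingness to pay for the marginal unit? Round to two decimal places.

P = €68.10

Social marginal benefit = demand + MEB = 91.12 - 0.76x.
Set SMB = MC: 91.12 - 0.76x = 53.77 + 1.36x → x* = 17.6179.
Consumer price on the demand curve at x*: 86.77 − 1.06×17.6179 = 68.0950.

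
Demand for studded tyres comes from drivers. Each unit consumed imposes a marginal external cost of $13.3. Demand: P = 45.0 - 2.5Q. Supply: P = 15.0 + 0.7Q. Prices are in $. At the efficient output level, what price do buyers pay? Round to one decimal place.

P = $32.0

Social marginal benefit = demand − MEC = 31.7 - 2.5Q.
Set SMB = MC: 31.7 - 2.5Q = 15.0 + 0.7Q → Q* = 5.2188.
Consumer price on the demand curve at Q*: 45.0 − 2.5×5.2188 = 31.9530.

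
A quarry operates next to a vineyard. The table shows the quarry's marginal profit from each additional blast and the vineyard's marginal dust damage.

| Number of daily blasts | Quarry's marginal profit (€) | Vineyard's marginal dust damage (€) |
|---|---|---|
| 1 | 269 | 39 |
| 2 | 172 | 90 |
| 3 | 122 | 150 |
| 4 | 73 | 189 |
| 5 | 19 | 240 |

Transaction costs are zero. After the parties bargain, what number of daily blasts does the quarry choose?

2

Bargaining reaches the level where marginal profit last exceeds marginal dust damage.
That holds through level 2 (172 ≥ 90) but not at 3 (122 < 150).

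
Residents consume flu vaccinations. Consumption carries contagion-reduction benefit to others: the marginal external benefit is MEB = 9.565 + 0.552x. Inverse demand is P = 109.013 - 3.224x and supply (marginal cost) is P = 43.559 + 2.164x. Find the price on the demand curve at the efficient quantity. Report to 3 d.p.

P = 59.000

Social marginal benefit = demand + MEB = 118.578 - 2.672x.
Set SMB = MC: 118.578 - 2.672x = 43.559 + 2.164x → x* = 15.5126.
Consumer price on the demand curve at x*: 109.013 − 3.224×15.5126 = 59.0004.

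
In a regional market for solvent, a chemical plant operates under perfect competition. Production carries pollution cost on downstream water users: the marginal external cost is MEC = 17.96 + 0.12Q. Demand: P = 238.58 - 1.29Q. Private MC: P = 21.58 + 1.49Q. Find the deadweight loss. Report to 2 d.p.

DWL = 128.75

Market equilibrium (private): 21.58 + 1.49Q = 238.58 - 1.29Q → Q_m = 78.0576.
Social marginal cost = private MC + MEC = 39.54 + 1.61Q.
Set SMC = demand: 39.54 + 1.61Q = 238.58 - 1.29Q → Q* = 68.6345.
Height of the DWL triangle at Q_m is SMC(Q_m) − demand(Q_m) = MEC(Q_m) = 27.3269.
DWL = ½ × 9.4231 × 27.3269 = 128.7521.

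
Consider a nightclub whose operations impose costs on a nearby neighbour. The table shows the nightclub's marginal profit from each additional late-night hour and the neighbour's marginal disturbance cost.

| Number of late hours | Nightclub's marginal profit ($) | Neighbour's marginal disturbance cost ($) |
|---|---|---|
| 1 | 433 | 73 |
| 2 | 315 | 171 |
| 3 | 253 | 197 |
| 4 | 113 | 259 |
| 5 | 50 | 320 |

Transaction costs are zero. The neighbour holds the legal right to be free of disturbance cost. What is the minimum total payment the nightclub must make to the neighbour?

$441

Efficient level: marginal profit ≥ marginal disturbance cost through level 3, so k* = 3.
With the neighbour holding the right, the nightclub must at least compensate total damage at k*: 73 + 171 + 197 = 441.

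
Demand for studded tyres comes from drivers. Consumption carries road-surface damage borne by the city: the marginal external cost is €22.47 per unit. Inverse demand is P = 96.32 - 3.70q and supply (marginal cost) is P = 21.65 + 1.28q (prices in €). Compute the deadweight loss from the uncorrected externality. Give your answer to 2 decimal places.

Market equilibrium (private): 21.65 + 1.28q = 96.32 - 3.70q → q_m = 14.9940.
Social marginal benefit = demand − MEC = 73.85 - 3.70q.
Set SMB = MC: 73.85 - 3.70q = 21.65 + 1.28q → q* = 10.4819.
The welfare-loss triangle has base |q_m − q*| and height MEC(q_m) (the vertical gap between SMB and MC is zero at q* and MEC at q_m).
DWL = ½ × 4.5121 × 22.4700 = 50.6934.

DWL = €50.69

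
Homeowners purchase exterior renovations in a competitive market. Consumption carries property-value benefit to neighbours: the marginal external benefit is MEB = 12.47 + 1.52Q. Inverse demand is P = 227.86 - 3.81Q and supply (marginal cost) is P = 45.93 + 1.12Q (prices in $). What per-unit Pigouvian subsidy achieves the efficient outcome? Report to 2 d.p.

Social marginal benefit = demand + MEB = 240.33 - 2.29Q.
Set SMB = MC: 240.33 - 2.29Q = 45.93 + 1.12Q → Q* = 57.0088.
The Pigouvian subsidy equals MEB at Q*: 12.47 + 1.52×57.0088 = 99.1234.

subsidy = $99.12 per unit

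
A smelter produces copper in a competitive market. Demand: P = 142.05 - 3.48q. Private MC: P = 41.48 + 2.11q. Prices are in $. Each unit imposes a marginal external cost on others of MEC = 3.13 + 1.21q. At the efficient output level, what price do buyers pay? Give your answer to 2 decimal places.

P = $92.18

Social marginal cost = private MC + MEC = 44.61 + 3.32q.
Set SMC = demand: 44.61 + 3.32q = 142.05 - 3.48q → q* = 14.3294.
Consumer price on the demand curve at q*: 142.05 − 3.48×14.3294 = 92.1837.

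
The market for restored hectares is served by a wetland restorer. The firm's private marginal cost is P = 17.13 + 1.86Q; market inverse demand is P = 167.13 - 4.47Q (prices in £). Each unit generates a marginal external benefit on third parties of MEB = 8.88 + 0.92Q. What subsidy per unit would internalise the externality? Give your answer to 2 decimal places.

Social marginal cost = private MC − MEB = 8.25 + 0.94Q.
Set SMC = demand: 8.25 + 0.94Q = 167.13 - 4.47Q → Q* = 29.3678.
The Pigouvian subsidy equals MEB at Q*: 8.88 + 0.92×29.3678 = 35.8984.

subsidy = £35.90 per unit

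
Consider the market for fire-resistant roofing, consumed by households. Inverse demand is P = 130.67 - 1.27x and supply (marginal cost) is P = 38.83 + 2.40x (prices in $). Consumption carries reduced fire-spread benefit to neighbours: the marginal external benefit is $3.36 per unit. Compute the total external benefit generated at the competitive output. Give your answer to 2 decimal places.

$84.08

Market equilibrium (private): 38.83 + 2.40x = 130.67 - 1.27x → x_m = 25.0245.
Total external benefit = MEB × x_m = 3.36 × 25.0245 = 84.0823.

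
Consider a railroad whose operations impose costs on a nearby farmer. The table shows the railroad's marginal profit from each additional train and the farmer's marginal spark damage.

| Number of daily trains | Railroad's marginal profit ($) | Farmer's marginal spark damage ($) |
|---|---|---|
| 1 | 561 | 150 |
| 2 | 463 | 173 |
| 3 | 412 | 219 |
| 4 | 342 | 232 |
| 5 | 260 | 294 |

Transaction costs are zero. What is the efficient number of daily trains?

4

Bargaining reaches the level where marginal profit last exceeds marginal spark damage.
That holds through level 4 (342 ≥ 232) but not at 5 (260 < 294).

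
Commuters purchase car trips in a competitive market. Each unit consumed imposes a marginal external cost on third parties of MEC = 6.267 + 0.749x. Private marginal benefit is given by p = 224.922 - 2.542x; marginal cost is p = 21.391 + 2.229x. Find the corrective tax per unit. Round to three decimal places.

Social marginal benefit = demand − MEC = 218.655 - 3.291x.
Set SMB = MC: 218.655 - 3.291x = 21.391 + 2.229x → x* = 35.7362.
The Pigouvian tax equals MEC at x*: 6.267 + 0.749×35.7362 = 33.0334.

tax = 33.033 per unit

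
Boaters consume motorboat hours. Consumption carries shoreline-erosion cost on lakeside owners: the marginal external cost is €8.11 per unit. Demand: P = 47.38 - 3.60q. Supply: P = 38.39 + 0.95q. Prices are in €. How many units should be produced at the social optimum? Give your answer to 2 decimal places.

Social marginal benefit = demand − MEC = 39.27 - 3.60q.
Set SMB = MC: 39.27 - 3.60q = 38.39 + 0.95q → q* = 0.1934.

q* = 0.19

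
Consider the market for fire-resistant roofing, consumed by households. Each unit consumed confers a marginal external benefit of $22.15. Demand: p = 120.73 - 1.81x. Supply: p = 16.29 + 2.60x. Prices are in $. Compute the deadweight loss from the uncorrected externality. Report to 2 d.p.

DWL = $55.63

Market equilibrium (private): 16.29 + 2.60x = 120.73 - 1.81x → x_m = 23.6825.
Social marginal benefit = demand + MEB = 142.88 - 1.81x.
Set SMB = MC: 142.88 - 1.81x = 16.29 + 2.60x → x* = 28.7052.
Between x* and x_m the wedge SMB − MC runs linearly from 0 to MEB(x_m), so the loss is a triangle.
DWL = ½ × 5.0227 × 22.1500 = 55.6264.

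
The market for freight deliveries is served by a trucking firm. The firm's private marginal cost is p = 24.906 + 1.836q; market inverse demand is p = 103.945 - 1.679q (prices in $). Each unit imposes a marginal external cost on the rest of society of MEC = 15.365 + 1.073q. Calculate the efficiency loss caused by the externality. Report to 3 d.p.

DWL = $169.973

Market equilibrium (private): 24.906 + 1.836q = 103.945 - 1.679q → q_m = 22.4862.
Social marginal cost = private MC + MEC = 40.271 + 2.909q.
Set SMC = demand: 40.271 + 2.909q = 103.945 - 1.679q → q* = 13.8784.
Between q* and q_m the wedge SMC − demand runs linearly from 0 to MEC(q_m), so the loss is a triangle.
DWL = ½ × 8.6078 × 39.4927 = 169.9726.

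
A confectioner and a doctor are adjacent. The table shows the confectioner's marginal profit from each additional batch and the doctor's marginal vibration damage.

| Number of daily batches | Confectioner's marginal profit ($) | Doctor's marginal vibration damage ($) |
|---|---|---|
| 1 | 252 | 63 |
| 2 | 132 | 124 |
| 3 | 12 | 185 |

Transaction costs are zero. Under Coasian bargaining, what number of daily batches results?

Bargaining reaches the level where marginal profit last exceeds marginal vibration damage.
That holds through level 2 (132 ≥ 124) but not at 3 (12 < 185).

2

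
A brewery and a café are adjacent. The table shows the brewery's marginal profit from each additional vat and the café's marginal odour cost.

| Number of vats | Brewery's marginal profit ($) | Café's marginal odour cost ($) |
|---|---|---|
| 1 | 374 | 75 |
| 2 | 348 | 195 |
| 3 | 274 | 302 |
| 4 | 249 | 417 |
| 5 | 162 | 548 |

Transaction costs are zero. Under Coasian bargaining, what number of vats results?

2

Bargaining reaches the level where marginal profit last exceeds marginal odour cost.
That holds through level 2 (348 ≥ 195) but not at 3 (274 < 302).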